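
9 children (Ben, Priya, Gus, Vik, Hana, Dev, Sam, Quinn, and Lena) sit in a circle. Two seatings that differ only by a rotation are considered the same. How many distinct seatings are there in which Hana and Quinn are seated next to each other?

Glue Hana and Quinn into a block (2 internal orders). Seating 8 units around a circle gives (7)! arrangements.
So 2 × (7)! = 2 × 5040 = 10080.

10080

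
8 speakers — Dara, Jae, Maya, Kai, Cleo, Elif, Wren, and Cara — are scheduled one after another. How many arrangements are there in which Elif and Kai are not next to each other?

30240

Of the 8! = 40320 arrangements, those with Elif and Kai adjacent number 2 × 7! = 10080 (treat the pair as a block with 2 internal orders).
So 40320 − 10080 = 30240 arrangements keep them apart.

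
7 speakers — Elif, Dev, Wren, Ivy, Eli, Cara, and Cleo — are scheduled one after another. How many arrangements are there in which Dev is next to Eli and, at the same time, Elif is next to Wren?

Treat {Dev,Eli} as one block (2 orders) and {Elif,Wren} as another (2 orders).
That leaves 5 units to arrange: 2 × 2 × 5! = 4 × 120 = 480.

480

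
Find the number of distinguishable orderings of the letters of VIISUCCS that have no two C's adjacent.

3780

Total arrangements of VIISUCCS: 8!/(2!·2!·2!) = 5040.
If the two C's are adjacent, glue them into one block, leaving 7 items to arrange: (7)!/(2!·2!) = 1260 ways.
Subtracting, 5040 − 1260 = 3780 arrangements keep the C's apart.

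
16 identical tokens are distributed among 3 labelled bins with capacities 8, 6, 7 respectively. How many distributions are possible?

21

Ignoring the caps, the number of non-negative solutions to x_1+…+x_3 = 16 is C(18,2) = 153.
Subtract solutions that violate a single cap (substitute x_i' = x_i − (cap_i+1)): x_1 ≥ 9 gives C(9,2) = 36; x_2 ≥ 7 gives C(11,2) = 55; x_3 ≥ 8 gives C(10,2) = 45. Together 136.
Add back pairs where two caps are both exceeded: 1 + 0 + 3 = 4.
By inclusion–exclusion the count is 153 − 136 + 4 = 21.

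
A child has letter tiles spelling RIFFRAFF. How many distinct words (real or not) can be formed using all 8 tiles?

840

The 8 letters of RIFFRAFF have repeats: F appearing 4 times and R appearing twice.
The number of distinct arrangements is 8!/(4!·2!) = 40320/48 = 840.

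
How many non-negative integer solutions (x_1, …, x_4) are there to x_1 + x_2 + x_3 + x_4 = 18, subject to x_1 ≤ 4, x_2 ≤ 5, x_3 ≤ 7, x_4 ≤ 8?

79

By stars and bars, unrestricted non-negative solutions to x_1+…+x_4 = 18 number C(18+3,3) = 1330.
Subtract solutions that violate a single cap (substitute x_i' = x_i − (cap_i+1)): x_1 ≥ 5 gives C(16,3) = 560; x_2 ≥ 6 gives C(15,3) = 455; x_3 ≥ 8 gives C(13,3) = 286; x_4 ≥ 9 gives C(12,3) = 220. Together 1521.
Add back pairs where two caps are both exceeded: 120 + 56 + 35 + 35 + 20 + 4 = 270.
By inclusion–exclusion the count is 1330 − 1521 + 270 = 79.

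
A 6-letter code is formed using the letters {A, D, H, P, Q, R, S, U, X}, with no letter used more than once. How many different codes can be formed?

60480

Choose and order 6 of the 9 symbols: the first letter has 9 options, the next 8, and so on down to 4.
9 × 8 × 7 × 6 × 5 × 4 = 60480.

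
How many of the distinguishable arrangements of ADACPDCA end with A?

With the last slot taken by A, it remains to arrange the other 7 letters (DACPDCA).
Those 7 letters have A appearing twice, C appearing twice, and D appearing twice, giving (7)!/(2!·2!·2!) = 630.

630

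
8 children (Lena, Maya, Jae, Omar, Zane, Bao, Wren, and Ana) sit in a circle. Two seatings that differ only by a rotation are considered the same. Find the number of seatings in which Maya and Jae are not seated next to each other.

3600

All circular seatings of 8 people number (7)! = 5040.
Seatings with Maya beside Jae: treat them as a block with 2 internal orders, giving 2 × (6)! = 1440.
Subtracting, 5040 − 1440 = 3600.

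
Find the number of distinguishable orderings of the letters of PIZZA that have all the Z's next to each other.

Treat the 2 copies of Z as a single block. The multiset to arrange is then {ZZ, A, I, P}, 4 items in all.
All 4 items are distinct, so there are (4)! = 24 arrangements.

24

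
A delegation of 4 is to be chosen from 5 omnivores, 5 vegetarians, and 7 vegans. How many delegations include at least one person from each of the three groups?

1225

With no constraint there are C(17,4) = 2380 possible selections.
Selections missing a whole group: no omnivores → C(12,4) = 495; no vegetarians → C(12,4) = 495; no vegans → C(10,4) = 210.
Add back selections omitting two groups (i.e. drawn from a single group): C(5,4) + C(5,4) + C(7,4) = 45.
By inclusion–exclusion: 2380 − 1200 + 45 = 1225.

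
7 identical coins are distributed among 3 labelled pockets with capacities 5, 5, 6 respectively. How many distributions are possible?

Ignoring the caps, the number of non-negative solutions to x_1+…+x_3 = 7 is C(9,2) = 36.
Subtract solutions that violate a single cap (substitute x_i' = x_i − (cap_i+1)): x_1 ≥ 6 gives C(3,2) = 3; x_2 ≥ 6 gives C(3,2) = 3; x_3 ≥ 7 gives C(2,2) = 1. Together 7.
No two caps can be exceeded simultaneously, so the pair terms are all 0.
By inclusion–exclusion the count is 36 − 7 + 0 = 29.

29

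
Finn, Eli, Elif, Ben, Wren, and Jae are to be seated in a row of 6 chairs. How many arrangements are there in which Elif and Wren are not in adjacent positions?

There are 6! = 720 arrangements in all. If Elif and Wren are adjacent, merging them into one block gives 2·(5)! = 240 arrangements.
Complementary counting: 720 − 240 = 480.

480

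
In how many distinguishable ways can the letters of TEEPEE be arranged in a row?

The 6 letters of TEEPEE have repeats: E appearing 4 times.
The number of distinct arrangements is 6!/(4!) = 720/24 = 30.

30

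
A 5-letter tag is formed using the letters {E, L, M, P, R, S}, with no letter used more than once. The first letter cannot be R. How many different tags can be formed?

600

The first letter has 6−1 = 5 choices (anything except R).
The remaining 4 letters are filled from the other 5 symbols without repetition: 5 × 4 × 3 × 2 = 120.
Total: 5 × 120 = 600.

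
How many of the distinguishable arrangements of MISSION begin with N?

Fix N in the first position and arrange the remaining 6 letters.
Those 6 letters have I appearing twice and S appearing twice, giving (6)!/(2!·2!) = 180.

180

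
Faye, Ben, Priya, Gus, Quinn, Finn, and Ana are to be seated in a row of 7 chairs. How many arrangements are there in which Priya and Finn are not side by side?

3600

Of the 7! = 5040 arrangements, those with Priya and Finn adjacent number 2 × 6! = 1440 (treat the pair as a block with 2 internal orders).
Complementary counting: 5040 − 1440 = 3600.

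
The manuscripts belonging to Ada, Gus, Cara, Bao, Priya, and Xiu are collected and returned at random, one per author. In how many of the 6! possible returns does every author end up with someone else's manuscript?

Let Aᵢ be the assignments in which author i gets their own manuscript. We want the size of the complement of A₁∪…∪A_6.
By inclusion–exclusion this is Σ_{j=0}^{6} (−1)^j C(6,j)·(6−j)!.
Computing: 720 − 720 + 360 − 120 + 30 − 6 + 1 = 265.

265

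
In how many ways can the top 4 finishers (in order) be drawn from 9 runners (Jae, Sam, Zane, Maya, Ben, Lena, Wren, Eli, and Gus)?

There are 9 choices for 1st place, 8 for 2nd, and so on down to 6 for position 4.
That gives 9 × 8 × 7 × 6 = 3024.

3024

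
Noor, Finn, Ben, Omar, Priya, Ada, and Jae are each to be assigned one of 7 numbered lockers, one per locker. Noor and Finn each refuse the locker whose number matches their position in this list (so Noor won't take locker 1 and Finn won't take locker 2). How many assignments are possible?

Let Aᵢ (for i ∈ {1, 2}) be the placements that put person i in their forbidden locker. Any j of these fix j positions, leaving (7−j)! ways to fill the rest, and there are C(2,j) ways to pick which j.
By inclusion–exclusion, the number of valid placements is Σ_{j=0}^{2} (−1)^j C(2,j)·(7−j)!.
Computing: 5040 − 1440 + 120 = 3720.

3720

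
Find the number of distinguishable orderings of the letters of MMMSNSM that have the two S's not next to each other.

Total arrangements of MMMSNSM: 7!/(4!·2!) = 105.
Arrangements with the S's together: treat SS as one letter, giving (6)!/(4!) = 30.
Subtracting, 105 − 30 = 75 arrangements keep the S's apart.

75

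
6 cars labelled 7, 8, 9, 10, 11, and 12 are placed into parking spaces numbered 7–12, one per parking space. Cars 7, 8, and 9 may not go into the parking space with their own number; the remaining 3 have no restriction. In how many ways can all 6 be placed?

426

Let Aᵢ (for i ∈ {7, 8, 9}) be the placements that put car i in its forbidden parking space. Any j of these fix j positions, leaving (6−j)! ways to fill the rest, and there are C(3,j) ways to pick which j.
By inclusion–exclusion, the number of valid placements is Σ_{j=0}^{3} (−1)^j C(3,j)·(6−j)!.
Computing: 720 − 360 + 72 − 6 = 426.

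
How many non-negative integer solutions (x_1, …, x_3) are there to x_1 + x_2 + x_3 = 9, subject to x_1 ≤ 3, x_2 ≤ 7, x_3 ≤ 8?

Without the upper bounds there are C(11,2) = 55 ways to split 9 among 3 variables.
Subtract solutions that violate a single cap (substitute x_i' = x_i − (cap_i+1)): x_1 ≥ 4 gives C(7,2) = 21; x_2 ≥ 8 gives C(3,2) = 3; x_3 ≥ 9 gives C(2,2) = 1. Together 25.
No two caps can be exceeded simultaneously, so the pair terms are all 0.
By inclusion–exclusion the count is 55 − 25 + 0 = 30.

30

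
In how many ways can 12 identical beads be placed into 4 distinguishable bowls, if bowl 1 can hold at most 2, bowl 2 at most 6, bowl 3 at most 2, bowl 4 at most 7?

Ignoring the caps, the number of non-negative solutions to x_1+…+x_4 = 12 is C(15,3) = 455.
Subtract solutions that violate a single cap (substitute x_i' = x_i − (cap_i+1)): x_1 ≥ 3 gives C(12,3) = 220; x_2 ≥ 7 gives C(8,3) = 56; x_3 ≥ 3 gives C(12,3) = 220; x_4 ≥ 8 gives C(7,3) = 35. Together 531.
Add back pairs where two caps are both exceeded: 10 + 84 + 4 + 10 + 0 + 4 = 112.
By inclusion–exclusion the count is 455 − 531 + 112 = 36.

36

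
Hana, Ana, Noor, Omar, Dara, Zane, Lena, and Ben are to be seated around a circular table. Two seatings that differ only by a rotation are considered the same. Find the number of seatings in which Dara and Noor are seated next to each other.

Treat {Dara, Noor} as one unit (2 internal orders) and seat the resulting 7 units around the table: (6)! circular arrangements.
So 2 × (6)! = 2 × 720 = 1440.

1440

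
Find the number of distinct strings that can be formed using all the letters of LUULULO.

Letter multiplicities in LUULULO: L×3, O×1, U×3.
So there are 7! / (3!·3!) = 140 distinguishable arrangements.

140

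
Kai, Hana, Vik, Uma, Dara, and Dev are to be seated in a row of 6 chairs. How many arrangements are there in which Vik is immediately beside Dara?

240

Place the 4 others and the Vik-Dara pair as 5 objects in a line; the pair has 2 internal arrangements.
That gives 2 × 5! = 2 × 120 = 240.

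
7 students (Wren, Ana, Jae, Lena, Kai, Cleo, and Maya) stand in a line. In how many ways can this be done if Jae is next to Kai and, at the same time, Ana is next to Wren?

Treat {Jae,Kai} as one block (2 orders) and {Ana,Wren} as another (2 orders).
That leaves 5 units to arrange: 2 × 2 × 5! = 4 × 120 = 480.

480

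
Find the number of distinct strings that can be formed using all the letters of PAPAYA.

PAPAYA has 6 letters with A appearing 3 times and P appearing twice.
So there are 6! / (3!·2!) = 60 distinguishable arrangements.

60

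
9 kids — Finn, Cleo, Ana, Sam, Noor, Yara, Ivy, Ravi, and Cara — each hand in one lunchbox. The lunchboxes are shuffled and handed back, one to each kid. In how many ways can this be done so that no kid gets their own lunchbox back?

133496

Let Aᵢ be the assignments in which kid i gets their own lunchbox. We want the size of the complement of A₁∪…∪A_9.
By inclusion–exclusion this is Σ_{j=0}^{9} (−1)^j C(9,j)·(9−j)!.
Computing: 362880 − 362880 + 181440 − 60480 + 15120 − 3024 + 504 − 72 + 9 − 1 = 133496.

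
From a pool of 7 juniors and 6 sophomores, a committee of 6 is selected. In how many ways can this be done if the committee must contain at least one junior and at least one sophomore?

1708

Unrestricted: C(13,6) = 1716 ways to pick any 6 of the 13.
Selections missing a whole group: no juniors → C(6,6) = 1; no sophomores → C(7,6) = 7.
Both groups omitted at once is impossible, so 1716 − 8 = 1708.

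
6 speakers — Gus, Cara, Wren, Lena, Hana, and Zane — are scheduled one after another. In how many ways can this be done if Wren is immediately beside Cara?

Glue Wren and Cara into one block (2 internal orders), leaving 5 units to arrange in a row.
That gives 2 × 5! = 2 × 120 = 240.

240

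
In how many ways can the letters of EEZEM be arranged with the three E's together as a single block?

Treat the 3 copies of E as a single block. The multiset to arrange is then {EEE, M, Z}, 3 items in all.
All 3 items are distinct, so there are (3)! = 6 arrangements.

6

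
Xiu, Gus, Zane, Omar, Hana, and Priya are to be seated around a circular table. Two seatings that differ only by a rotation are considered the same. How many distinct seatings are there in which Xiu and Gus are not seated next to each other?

All circular seatings of 6 people number (5)! = 120.
Seatings with Xiu beside Gus: treat them as a block with 2 internal orders, giving 2 × (4)! = 48.
Subtracting, 120 − 48 = 72.

72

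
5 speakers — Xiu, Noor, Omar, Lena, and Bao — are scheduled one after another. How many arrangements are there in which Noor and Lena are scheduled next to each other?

Place the 3 others and the Noor-Lena pair as 4 objects in a line; the pair has 2 internal arrangements.
So the count is 2·(4)! = 48.

48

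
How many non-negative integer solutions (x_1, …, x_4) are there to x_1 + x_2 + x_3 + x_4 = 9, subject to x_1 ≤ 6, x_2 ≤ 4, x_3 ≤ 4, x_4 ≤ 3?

Ignoring the caps, the number of non-negative solutions to x_1+…+x_4 = 9 is C(12,3) = 220.
Subtract solutions that violate a single cap (substitute x_i' = x_i − (cap_i+1)): x_1 ≥ 7 gives C(5,3) = 10; x_2 ≥ 5 gives C(7,3) = 35; x_3 ≥ 5 gives C(7,3) = 35; x_4 ≥ 4 gives C(8,3) = 56. Together 136.
Add back pairs where two caps are both exceeded: 0 + 0 + 0 + 0 + 1 + 1 = 2.
By inclusion–exclusion the count is 220 − 136 + 2 = 86.

86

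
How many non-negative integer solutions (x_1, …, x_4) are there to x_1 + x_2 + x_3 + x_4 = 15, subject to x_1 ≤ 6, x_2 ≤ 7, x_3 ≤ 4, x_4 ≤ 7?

Ignoring the caps, the number of non-negative solutions to x_1+…+x_4 = 15 is C(18,3) = 816.
Subtract solutions that violate a single cap (substitute x_i' = x_i − (cap_i+1)): x_1 ≥ 7 gives C(11,3) = 165; x_2 ≥ 8 gives C(10,3) = 120; x_3 ≥ 5 gives C(13,3) = 286; x_4 ≥ 8 gives C(10,3) = 120. Together 691.
Add back pairs where two caps are both exceeded: 1 + 20 + 1 + 10 + 0 + 10 = 42.
By inclusion–exclusion the count is 816 − 691 + 42 = 167.

167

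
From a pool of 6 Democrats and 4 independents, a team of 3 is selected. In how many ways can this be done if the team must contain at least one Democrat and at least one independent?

With no constraint there are C(10,3) = 120 possible selections.
Selections missing a whole group: no Democrats → C(4,3) = 4; no independents → C(6,3) = 20.
Both groups omitted at once is impossible, so 120 − 24 = 96.

96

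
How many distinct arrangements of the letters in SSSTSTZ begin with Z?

With the first slot taken by Z, it remains to arrange the other 6 letters (SSSTST).
Those 6 letters have S appearing 4 times and T appearing twice, giving (6)!/(4!·2!) = 15.

15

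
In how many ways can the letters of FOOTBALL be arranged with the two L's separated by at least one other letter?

7560

There are 8!/(2!·2!) = 10080 arrangements of FOOTBALL in total.
If the two L's are adjacent, glue them into one block, leaving 7 items to arrange: (7)!/(2!) = 2520 ways.
Hence 10080 − 2520 = 7560.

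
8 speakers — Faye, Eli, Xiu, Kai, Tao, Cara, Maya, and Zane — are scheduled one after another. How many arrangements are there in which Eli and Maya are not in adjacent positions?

Of the 8! = 40320 arrangements, those with Eli and Maya adjacent number 2 × 7! = 10080 (treat the pair as a block with 2 internal orders).
So 40320 − 10080 = 30240 arrangements keep them apart.

30240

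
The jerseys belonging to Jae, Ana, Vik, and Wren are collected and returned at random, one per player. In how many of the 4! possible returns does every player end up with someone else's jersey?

9

Count assignments avoiding every fixed point. For any j of the 4 players fixed to their old jersey, the other 4−j can be arranged in (4−j)! ways.
By inclusion–exclusion this is Σ_{j=0}^{4} (−1)^j C(4,j)·(4−j)!.
Computing: 24 − 24 + 12 − 4 + 1 = 9.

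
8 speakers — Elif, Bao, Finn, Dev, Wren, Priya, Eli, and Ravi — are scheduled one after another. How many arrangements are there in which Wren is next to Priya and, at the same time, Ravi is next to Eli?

2880

Treat {Wren,Priya} as one block (2 orders) and {Ravi,Eli} as another (2 orders).
That leaves 6 units to arrange: 2 × 2 × 6! = 4 × 720 = 2880.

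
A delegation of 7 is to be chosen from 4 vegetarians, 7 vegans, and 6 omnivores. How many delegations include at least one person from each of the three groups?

17283

Unrestricted: C(17,7) = 19448 ways to pick any 7 of the 17.
Subtract selections that omit an entire group: no vegetarians → C(13,7) = 1716; no vegans → C(10,7) = 120; no omnivores → C(11,7) = 330.
Add back selections omitting two groups (i.e. drawn from a single group): C(4,7) + C(7,7) + C(6,7) = 1.
By inclusion–exclusion: 19448 − 2166 + 1 = 17283.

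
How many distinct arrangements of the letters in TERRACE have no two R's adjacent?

900

Total arrangements of TERRACE: 7!/(2!·2!) = 1260.
Arrangements with the R's together: treat RR as one letter, giving (6)!/(2!) = 360.
Hence 1260 − 360 = 900.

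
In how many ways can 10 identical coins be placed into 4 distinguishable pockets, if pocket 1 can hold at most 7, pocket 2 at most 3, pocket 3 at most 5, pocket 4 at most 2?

By stars and bars, unrestricted non-negative solutions to x_1+…+x_4 = 10 number C(10+3,3) = 286.
Subtract solutions that violate a single cap (substitute x_i' = x_i − (cap_i+1)): x_1 ≥ 8 gives C(5,3) = 10; x_2 ≥ 4 gives C(9,3) = 84; x_3 ≥ 6 gives C(7,3) = 35; x_4 ≥ 3 gives C(10,3) = 120. Together 249.
Add back pairs where two caps are both exceeded: 0 + 0 + 0 + 1 + 20 + 4 = 25.
By inclusion–exclusion the count is 286 − 249 + 25 = 62.

62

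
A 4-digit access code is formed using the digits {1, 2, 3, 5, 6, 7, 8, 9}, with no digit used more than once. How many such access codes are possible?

Choose and order 4 of the 8 symbols: the first digit has 8 options, the next 7, then 6, 5.
8 × 7 × 6 × 5 = 1680.

1680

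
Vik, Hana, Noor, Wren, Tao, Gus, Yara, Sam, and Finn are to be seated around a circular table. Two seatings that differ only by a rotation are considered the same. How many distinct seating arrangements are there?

40320

Around a circle, 9 distinct people have 9!/9 = (8)! = 40320 rotationally distinct seatings.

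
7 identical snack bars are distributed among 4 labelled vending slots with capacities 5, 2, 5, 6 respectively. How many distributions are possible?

Without the upper bounds there are C(10,3) = 120 ways to split 7 among 4 vending slots.
Subtract solutions that violate a single cap (substitute x_i' = x_i − (cap_i+1)): x_1 ≥ 6 gives C(4,3) = 4; x_2 ≥ 3 gives C(7,3) = 35; x_3 ≥ 6 gives C(4,3) = 4; x_4 ≥ 7 gives C(3,3) = 1. Together 44.
No two caps can be exceeded simultaneously, so the pair terms are all 0.
By inclusion–exclusion the count is 120 − 44 + 0 = 76.

76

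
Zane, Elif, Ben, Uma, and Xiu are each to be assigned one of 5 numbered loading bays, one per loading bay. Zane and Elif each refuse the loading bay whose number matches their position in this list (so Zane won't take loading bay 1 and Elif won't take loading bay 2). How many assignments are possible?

78

Let Aᵢ (for i ∈ {1, 2}) be the placements that put person i in their forbidden loading bay. Any j of these fix j positions, leaving (5−j)! ways to fill the rest, and there are C(2,j) ways to pick which j.
By inclusion–exclusion, the number of valid placements is Σ_{j=0}^{2} (−1)^j C(2,j)·(5−j)!.
Computing: 120 − 48 + 6 = 78.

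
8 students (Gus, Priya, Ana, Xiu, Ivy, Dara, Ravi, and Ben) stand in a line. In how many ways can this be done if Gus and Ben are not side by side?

30240

There are 8! = 40320 arrangements in all. If Gus and Ben are adjacent, merging them into one block gives 2·(7)! = 10080 arrangements.
Complementary counting: 40320 − 10080 = 30240.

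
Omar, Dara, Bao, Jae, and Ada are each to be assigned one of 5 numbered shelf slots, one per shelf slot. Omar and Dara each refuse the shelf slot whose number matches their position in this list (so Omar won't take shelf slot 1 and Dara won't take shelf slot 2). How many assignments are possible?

78

Let Aᵢ (for i ∈ {1, 2}) be the placements that put person i in their forbidden shelf slot. Any j of these fix j positions, leaving (5−j)! ways to fill the rest, and there are C(2,j) ways to pick which j.
By inclusion–exclusion, the number of valid placements is Σ_{j=0}^{2} (−1)^j C(2,j)·(5−j)!.
Computing: 120 − 48 + 6 = 78.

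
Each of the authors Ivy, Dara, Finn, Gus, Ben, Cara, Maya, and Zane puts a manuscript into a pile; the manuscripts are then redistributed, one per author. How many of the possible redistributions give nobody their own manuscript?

14833

Count assignments avoiding every fixed point. For any j of the 8 authors fixed to their own manuscript, the other 8−j can be arranged in (8−j)! ways.
By inclusion–exclusion this is Σ_{j=0}^{8} (−1)^j C(8,j)·(8−j)!.
Computing: 40320 − 40320 + 20160 − 6720 + 1680 − 336 + 56 − 8 + 1 = 14833.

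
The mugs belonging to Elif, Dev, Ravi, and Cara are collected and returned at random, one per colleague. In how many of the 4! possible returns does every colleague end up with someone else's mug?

9

Count assignments avoiding every fixed point. For any j of the 4 colleagues fixed to their own mug, the other 4−j can be arranged in (4−j)! ways.
By inclusion–exclusion this is Σ_{j=0}^{4} (−1)^j C(4,j)·(4−j)!.
Computing: 24 − 24 + 12 − 4 + 1 = 9.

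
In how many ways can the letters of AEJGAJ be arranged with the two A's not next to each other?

120

There are 6!/(2!·2!) = 180 arrangements of AEJGAJ in total.
Arrangements with the A's together: treat AA as one letter, giving (5)!/(2!) = 60.
Hence 180 − 60 = 120.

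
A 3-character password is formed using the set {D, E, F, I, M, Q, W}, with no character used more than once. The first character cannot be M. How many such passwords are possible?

180

The first character has 7−1 = 6 choices (anything except M).
The remaining 2 characters are filled from the other 6 symbols without repetition: 6 × 5 = 30.
Total: 6 × 30 = 180.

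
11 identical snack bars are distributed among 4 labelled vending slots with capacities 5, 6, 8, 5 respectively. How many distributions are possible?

207

By stars and bars, unrestricted non-negative solutions to x_1+…+x_4 = 11 number C(11+3,3) = 364.
Subtract solutions that violate a single cap (substitute x_i' = x_i − (cap_i+1)): x_1 ≥ 6 gives C(8,3) = 56; x_2 ≥ 7 gives C(7,3) = 35; x_3 ≥ 9 gives C(5,3) = 10; x_4 ≥ 6 gives C(8,3) = 56. Together 157.
No two caps can be exceeded simultaneously, so the pair terms are all 0.
By inclusion–exclusion the count is 364 − 157 + 0 = 207.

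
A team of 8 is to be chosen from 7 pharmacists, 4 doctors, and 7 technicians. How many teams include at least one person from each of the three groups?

40425

Unrestricted: C(18,8) = 43758 ways to pick any 8 of the 18.
Selections missing a whole group: no pharmacists → C(11,8) = 165; no doctors → C(14,8) = 3003; no technicians → C(11,8) = 165.
Add back selections omitting two groups (i.e. drawn from a single group): C(7,8) + C(4,8) + C(7,8) = 0.
By inclusion–exclusion: 43758 − 3333 + 0 = 40425.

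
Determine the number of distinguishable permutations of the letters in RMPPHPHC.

RMPPHPHC has 8 letters with H appearing twice and P appearing 3 times.
The number of distinct arrangements is 8!/(3!·2!) = 40320/12 = 3360.

3360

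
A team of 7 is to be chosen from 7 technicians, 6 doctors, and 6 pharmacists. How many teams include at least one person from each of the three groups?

46165

Total 7-person selections from all 19: C(19,7) = 50388.
Subtract selections that omit an entire group: no technicians → C(12,7) = 792; no doctors → C(13,7) = 1716; no pharmacists → C(13,7) = 1716.
Add back selections omitting two groups (i.e. drawn from a single group): C(7,7) + C(6,7) + C(6,7) = 1.
By inclusion–exclusion: 50388 − 4224 + 1 = 46165.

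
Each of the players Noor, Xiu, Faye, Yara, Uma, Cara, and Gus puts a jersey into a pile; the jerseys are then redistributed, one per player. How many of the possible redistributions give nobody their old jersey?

Count assignments avoiding every fixed point. For any j of the 7 players fixed to their old jersey, the other 7−j can be arranged in (7−j)! ways.
By inclusion–exclusion this is Σ_{j=0}^{7} (−1)^j C(7,j)·(7−j)!.
Computing: 5040 − 5040 + 2520 − 840 + 210 − 42 + 7 − 1 = 1854.

1854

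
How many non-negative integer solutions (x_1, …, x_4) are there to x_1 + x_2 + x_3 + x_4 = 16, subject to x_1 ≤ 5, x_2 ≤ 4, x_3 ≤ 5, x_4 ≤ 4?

By stars and bars, unrestricted non-negative solutions to x_1+…+x_4 = 16 number C(16+3,3) = 969.
Subtract solutions that violate a single cap (substitute x_i' = x_i − (cap_i+1)): x_1 ≥ 6 gives C(13,3) = 286; x_2 ≥ 5 gives C(14,3) = 364; x_3 ≥ 6 gives C(13,3) = 286; x_4 ≥ 5 gives C(14,3) = 364. Together 1300.
Add back pairs where two caps are both exceeded: 56 + 35 + 56 + 56 + 84 + 56 = 343.
Subtract triples: 0 + 1 + 0 + 1 = 2.
By inclusion–exclusion the count is 969 − 1300 + 343 − 2 = 10.

10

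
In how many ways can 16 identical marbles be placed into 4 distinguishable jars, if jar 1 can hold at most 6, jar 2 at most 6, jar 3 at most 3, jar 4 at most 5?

Without the upper bounds there are C(19,3) = 969 ways to split 16 among 4 jars.
Subtract solutions that violate a single cap (substitute x_i' = x_i − (cap_i+1)): x_1 ≥ 7 gives C(12,3) = 220; x_2 ≥ 7 gives C(12,3) = 220; x_3 ≥ 4 gives C(15,3) = 455; x_4 ≥ 6 gives C(13,3) = 286. Together 1181.
Add back pairs where two caps are both exceeded: 10 + 56 + 20 + 56 + 20 + 84 = 246.
By inclusion–exclusion the count is 969 − 1181 + 246 = 34.

34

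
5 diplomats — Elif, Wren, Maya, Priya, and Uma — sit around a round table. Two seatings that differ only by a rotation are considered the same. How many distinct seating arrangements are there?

24

Around a circle, 5 distinct people have 5!/5 = (4)! = 24 rotationally distinct seatings.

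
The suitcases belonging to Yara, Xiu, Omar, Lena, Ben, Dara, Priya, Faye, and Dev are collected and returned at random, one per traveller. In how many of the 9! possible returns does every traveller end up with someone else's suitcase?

133496

Count assignments avoiding every fixed point. For any j of the 9 travellers fixed to their own suitcase, the other 9−j can be arranged in (9−j)! ways.
By inclusion–exclusion this is Σ_{j=0}^{9} (−1)^j C(9,j)·(9−j)!.
Computing: 362880 − 362880 + 181440 − 60480 + 15120 − 3024 + 504 − 72 + 9 − 1 = 133496.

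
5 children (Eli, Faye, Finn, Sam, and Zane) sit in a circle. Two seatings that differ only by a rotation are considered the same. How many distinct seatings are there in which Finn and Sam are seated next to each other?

12

Glue Finn and Sam into a block (2 internal orders). Seating 4 units around a circle gives (3)! arrangements.
So 2 × (3)! = 2 × 6 = 12.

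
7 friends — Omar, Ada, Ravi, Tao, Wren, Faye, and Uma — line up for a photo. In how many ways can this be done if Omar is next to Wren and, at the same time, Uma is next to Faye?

480

Treat {Omar,Wren} as one block (2 orders) and {Uma,Faye} as another (2 orders).
That leaves 5 units to arrange: 2 × 2 × 5! = 4 × 120 = 480.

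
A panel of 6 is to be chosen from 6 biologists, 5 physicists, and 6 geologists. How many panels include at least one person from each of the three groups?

10530

Total 6-person selections from all 17: C(17,6) = 12376.
Selections missing a whole group: no biologists → C(11,6) = 462; no physicists → C(12,6) = 924; no geologists → C(11,6) = 462.
Add back selections omitting two groups (i.e. drawn from a single group): C(6,6) + C(5,6) + C(6,6) = 2.
By inclusion–exclusion: 12376 − 1848 + 2 = 10530.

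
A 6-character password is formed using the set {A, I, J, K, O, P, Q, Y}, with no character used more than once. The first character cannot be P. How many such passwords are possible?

The first character has 8−1 = 7 choices (anything except P).
The remaining 5 characters are filled from the other 7 symbols without repetition: 7 × 6 × 5 × 4 × 3 = 2520.
Total: 7 × 2520 = 17640.

17640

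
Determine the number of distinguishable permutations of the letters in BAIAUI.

The 6 letters of BAIAUI have repeats: A appearing twice and I appearing twice.
So there are 6! / (2!·2!) = 180 distinguishable arrangements.

180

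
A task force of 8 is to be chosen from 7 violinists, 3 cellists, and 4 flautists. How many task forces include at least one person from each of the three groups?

2793

Unrestricted: C(14,8) = 3003 ways to pick any 8 of the 14.
Subtract selections that omit an entire group: no violinists → C(7,8) = 0; no cellists → C(11,8) = 165; no flautists → C(10,8) = 45.
Add back selections omitting two groups (i.e. drawn from a single group): C(7,8) + C(3,8) + C(4,8) = 0.
By inclusion–exclusion: 3003 − 210 + 0 = 2793.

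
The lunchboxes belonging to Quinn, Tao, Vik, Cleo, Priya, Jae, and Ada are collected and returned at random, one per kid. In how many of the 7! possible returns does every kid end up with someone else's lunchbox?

Let Aᵢ be the assignments in which kid i gets their own lunchbox. We want the size of the complement of A₁∪…∪A_7.
By inclusion–exclusion this is Σ_{j=0}^{7} (−1)^j C(7,j)·(7−j)!.
Computing: 5040 − 5040 + 2520 − 840 + 210 − 42 + 7 − 1 = 1854.

1854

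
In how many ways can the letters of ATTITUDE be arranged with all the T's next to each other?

720

Treat the 3 copies of T as a single block. The multiset to arrange is then {TTT, A, D, E, I, U}, 6 items in all.
All 6 items are distinct, so there are (6)! = 720 arrangements.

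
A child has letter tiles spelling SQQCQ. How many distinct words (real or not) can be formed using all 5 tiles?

The 5 letters of SQQCQ have repeats: Q appearing 3 times.
The number of distinct arrangements is 5!/(3!) = 120/6 = 20.

20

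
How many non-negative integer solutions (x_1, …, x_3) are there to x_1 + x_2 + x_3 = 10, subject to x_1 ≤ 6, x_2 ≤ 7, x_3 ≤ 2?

Ignoring the caps, the number of non-negative solutions to x_1+…+x_3 = 10 is C(12,2) = 66.
Subtract solutions that violate a single cap (substitute x_i' = x_i − (cap_i+1)): x_1 ≥ 7 gives C(5,2) = 10; x_2 ≥ 8 gives C(4,2) = 6; x_3 ≥ 3 gives C(9,2) = 36. Together 52.
Add back pairs where two caps are both exceeded: 0 + 1 + 0 = 1.
By inclusion–exclusion the count is 66 − 52 + 1 = 15.

15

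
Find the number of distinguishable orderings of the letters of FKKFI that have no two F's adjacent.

Total arrangements of FKKFI: 5!/(2!·2!) = 30.
Arrangements with the F's together: treat FF as one letter, giving (4)!/(2!) = 12.
Subtracting, 30 − 12 = 18 arrangements keep the F's apart.

18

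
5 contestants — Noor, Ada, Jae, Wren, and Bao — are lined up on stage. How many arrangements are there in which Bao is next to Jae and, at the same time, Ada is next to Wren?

24

Treat {Bao,Jae} as one block (2 orders) and {Ada,Wren} as another (2 orders).
That leaves 3 units to arrange: 2 × 2 × 3! = 4 × 6 = 24.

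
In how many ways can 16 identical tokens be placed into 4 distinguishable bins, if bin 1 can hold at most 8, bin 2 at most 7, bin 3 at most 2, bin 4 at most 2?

18

Ignoring the caps, the number of non-negative solutions to x_1+…+x_4 = 16 is C(19,3) = 969.
Subtract solutions that violate a single cap (substitute x_i' = x_i − (cap_i+1)): x_1 ≥ 9 gives C(10,3) = 120; x_2 ≥ 8 gives C(11,3) = 165; x_3 ≥ 3 gives C(16,3) = 560; x_4 ≥ 3 gives C(16,3) = 560. Together 1405.
Add back pairs where two caps are both exceeded: 0 + 35 + 35 + 56 + 56 + 286 = 468.
Subtract triples: 0 + 0 + 4 + 10 = 14.
By inclusion–exclusion the count is 969 − 1405 + 468 − 14 = 18.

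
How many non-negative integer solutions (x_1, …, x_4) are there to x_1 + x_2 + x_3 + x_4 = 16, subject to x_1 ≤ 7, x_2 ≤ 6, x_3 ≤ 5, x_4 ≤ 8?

217

By stars and bars, unrestricted non-negative solutions to x_1+…+x_4 = 16 number C(16+3,3) = 969.
Subtract solutions that violate a single cap (substitute x_i' = x_i − (cap_i+1)): x_1 ≥ 8 gives C(11,3) = 165; x_2 ≥ 7 gives C(12,3) = 220; x_3 ≥ 6 gives C(13,3) = 286; x_4 ≥ 9 gives C(10,3) = 120. Together 791.
Add back pairs where two caps are both exceeded: 4 + 10 + 0 + 20 + 1 + 4 = 39.
By inclusion–exclusion the count is 969 − 791 + 39 = 217.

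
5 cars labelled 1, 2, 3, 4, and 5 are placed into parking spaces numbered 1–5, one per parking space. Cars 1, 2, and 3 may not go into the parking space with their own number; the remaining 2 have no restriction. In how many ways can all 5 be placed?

64

Let Aᵢ (for i ∈ {1, 2, 3}) be the placements that put car i in its forbidden parking space. Any j of these fix j positions, leaving (5−j)! ways to fill the rest, and there are C(3,j) ways to pick which j.
By inclusion–exclusion, the number of valid placements is Σ_{j=0}^{3} (−1)^j C(3,j)·(5−j)!.
Computing: 120 − 72 + 18 − 2 = 64.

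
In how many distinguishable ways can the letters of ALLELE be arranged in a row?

ALLELE has 6 letters with E appearing twice and L appearing 3 times.
Dividing 6! = 720 by 3!·2! = 12 for the repeated letters gives 60.

60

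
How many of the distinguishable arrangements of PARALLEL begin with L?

Fix L in the first position and arrange the remaining 7 letters.
Those 7 letters have A appearing twice and L appearing twice, giving (7)!/(2!·2!) = 1260.

1260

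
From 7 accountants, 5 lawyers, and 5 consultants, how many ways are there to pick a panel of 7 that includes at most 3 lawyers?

Split by how many lawyers are chosen (0 through 3).
Sum: C(5,0)·C(12,7) + C(5,1)·C(12,6) + C(5,2)·C(12,5) + C(5,3)·C(12,4) = 792 + 4620 + 7920 + 4950 = 18282.

18282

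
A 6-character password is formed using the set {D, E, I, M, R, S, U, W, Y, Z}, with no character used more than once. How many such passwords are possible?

With no repetition, fill the 6 characters in order: 10 choices, then 9, down to 5.
10 × 9 × 8 × 7 × 6 × 5 = 151200.

151200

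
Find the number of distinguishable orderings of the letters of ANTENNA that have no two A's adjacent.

300

Total arrangements of ANTENNA: 7!/(3!·2!) = 420.
Arrangements with the A's together: treat AA as one letter, giving (6)!/(3!) = 120.
Subtracting, 420 − 120 = 300 arrangements keep the A's apart.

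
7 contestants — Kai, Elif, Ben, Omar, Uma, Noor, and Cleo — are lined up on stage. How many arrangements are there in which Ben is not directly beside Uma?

3600

There are 7! = 5040 arrangements in all. If Ben and Uma are adjacent, merging them into one block gives 2·(6)! = 1440 arrangements.
So 5040 − 1440 = 3600 arrangements keep them apart.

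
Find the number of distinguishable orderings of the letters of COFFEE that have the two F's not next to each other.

120

Total arrangements of COFFEE: 6!/(2!·2!) = 180.
If the two F's are adjacent, glue them into one block, leaving 5 items to arrange: (5)!/(2!) = 60 ways.
Subtracting, 180 − 60 = 120 arrangements keep the F's apart.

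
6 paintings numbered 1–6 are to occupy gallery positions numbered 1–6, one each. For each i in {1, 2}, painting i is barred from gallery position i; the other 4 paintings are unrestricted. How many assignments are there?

Let Aᵢ (for i ∈ {1, 2}) be the placements that put painting i in its forbidden gallery position. Any j of these fix j positions, leaving (6−j)! ways to fill the rest, and there are C(2,j) ways to pick which j.
By inclusion–exclusion, the number of valid placements is Σ_{j=0}^{2} (−1)^j C(2,j)·(6−j)!.
Computing: 720 − 240 + 24 = 504.

504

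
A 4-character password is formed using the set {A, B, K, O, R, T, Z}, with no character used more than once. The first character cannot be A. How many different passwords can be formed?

720

The first character has 7−1 = 6 choices (anything except A).
The remaining 3 characters are filled from the other 6 symbols without repetition: 6 × 5 × 4 = 120.
Total: 6 × 120 = 720.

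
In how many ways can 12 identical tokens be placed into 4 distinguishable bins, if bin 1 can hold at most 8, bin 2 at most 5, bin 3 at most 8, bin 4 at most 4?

215

By stars and bars, unrestricted non-negative solutions to x_1+…+x_4 = 12 number C(12+3,3) = 455.
Subtract solutions that violate a single cap (substitute x_i' = x_i − (cap_i+1)): x_1 ≥ 9 gives C(6,3) = 20; x_2 ≥ 6 gives C(9,3) = 84; x_3 ≥ 9 gives C(6,3) = 20; x_4 ≥ 5 gives C(10,3) = 120. Together 244.
Add back pairs where two caps are both exceeded: 0 + 0 + 0 + 0 + 4 + 0 = 4.
By inclusion–exclusion the count is 455 − 244 + 4 = 215.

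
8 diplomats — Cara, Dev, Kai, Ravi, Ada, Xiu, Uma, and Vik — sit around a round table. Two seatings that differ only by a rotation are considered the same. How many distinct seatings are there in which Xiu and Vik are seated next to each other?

Glue Xiu and Vik into a block (2 internal orders). Seating 7 units around a circle gives (6)! arrangements.
So 2 × (6)! = 2 × 720 = 1440.

1440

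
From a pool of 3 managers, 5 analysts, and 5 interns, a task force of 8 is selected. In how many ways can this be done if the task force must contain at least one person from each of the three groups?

Unrestricted: C(13,8) = 1287 ways to pick any 8 of the 13.
Selections missing a whole group: no managers → C(10,8) = 45; no analysts → C(8,8) = 1; no interns → C(8,8) = 1.
Add back selections omitting two groups (i.e. drawn from a single group): C(3,8) + C(5,8) + C(5,8) = 0.
By inclusion–exclusion: 1287 − 47 + 0 = 1240.

1240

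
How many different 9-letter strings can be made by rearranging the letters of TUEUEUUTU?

TUEUEUUTU has 9 letters with E appearing twice, T appearing twice, and U appearing 5 times.
Dividing 9! = 362880 by 5!·2!·2! = 480 for the repeated letters gives 756.

756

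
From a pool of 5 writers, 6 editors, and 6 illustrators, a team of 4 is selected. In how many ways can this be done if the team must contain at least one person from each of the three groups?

Total 4-person selections from all 17: C(17,4) = 2380.
Selections missing a whole group: no writers → C(12,4) = 495; no editors → C(11,4) = 330; no illustrators → C(11,4) = 330.
Add back selections omitting two groups (i.e. drawn from a single group): C(5,4) + C(6,4) + C(6,4) = 35.
By inclusion–exclusion: 2380 − 1155 + 35 = 1260.

1260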